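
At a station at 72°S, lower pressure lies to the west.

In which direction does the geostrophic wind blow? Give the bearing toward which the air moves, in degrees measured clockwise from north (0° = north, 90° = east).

180°

The pressure-gradient force points toward the west (bearing 270°).
Geostrophic balance: in the Southern Hemisphere the Coriolis force deflects motion to the left, so the geostrophic wind blows 90° to the left of the pressure-gradient force (low pressure on the right).
Rotating 270° by 90° counterclockwise gives 180° — the wind blows toward the south.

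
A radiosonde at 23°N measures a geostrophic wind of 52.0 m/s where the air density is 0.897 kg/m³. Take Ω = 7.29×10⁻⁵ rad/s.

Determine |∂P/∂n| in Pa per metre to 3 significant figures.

2.66×10⁻³ Pa/m

Coriolis parameter at 23°N:
f = 2Ω sin φ = 2 × 7.29×10⁻⁵ × sin 23° = 5.70×10⁻⁵ s⁻¹
Geostrophic balance rearranged: |∂P/∂n| = f ρ V_g
|∂P/∂n| = 5.70×10⁻⁵ × 0.897 × 52.0 = 2.66×10⁻³ Pa/m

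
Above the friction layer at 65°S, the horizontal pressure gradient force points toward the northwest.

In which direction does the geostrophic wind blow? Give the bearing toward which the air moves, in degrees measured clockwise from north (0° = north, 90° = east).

The pressure-gradient force points toward the northwest (bearing 315°).
Geostrophic balance: in the Southern Hemisphere the Coriolis force deflects motion to the left, so the geostrophic wind blows 90° to the left of the pressure-gradient force (low pressure on the right).
Rotating 315° by 90° counterclockwise gives 225° — the wind blows toward the southwest.

225°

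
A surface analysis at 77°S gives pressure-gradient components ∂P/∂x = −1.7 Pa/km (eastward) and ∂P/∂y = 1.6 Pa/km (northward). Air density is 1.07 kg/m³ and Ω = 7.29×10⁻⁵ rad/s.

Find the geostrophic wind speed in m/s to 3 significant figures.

15.4 m/s

Coriolis parameter at 77°S:
f = 2Ω sin φ = 2 × 7.29×10⁻⁵ × sin 77° = 1.42×10⁻⁴ s⁻¹
In the Southern Hemisphere f is negative: f = −1.42×10⁻⁴ s⁻¹.
Component geostrophic relations (x east, y north):
u_g = −(1/(fρ)) ∂P/∂y,  v_g = (1/(fρ)) ∂P/∂x
u_g = −(1.6×10⁻³)/(−1.42×10⁻⁴ × 1.07) = 10.5 m/s;  v_g = (−1.7×10⁻³)/(−1.42×10⁻⁴ × 1.07) = 11.2 m/s
|V_g| = √(u_g² + v_g²) = 15.4 m/s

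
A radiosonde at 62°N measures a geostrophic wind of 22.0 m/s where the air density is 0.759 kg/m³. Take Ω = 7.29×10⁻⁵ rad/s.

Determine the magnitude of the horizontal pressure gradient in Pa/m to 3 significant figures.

2.15×10⁻³ Pa/m

Coriolis parameter at 62°N:
f = 2Ω sin φ = 2 × 7.29×10⁻⁵ × sin 62° = 1.29×10⁻⁴ s⁻¹
Geostrophic balance rearranged: |∂P/∂n| = f ρ V_g
|∂P/∂n| = 1.29×10⁻⁴ × 0.759 × 22.0 = 2.15×10⁻³ Pa/m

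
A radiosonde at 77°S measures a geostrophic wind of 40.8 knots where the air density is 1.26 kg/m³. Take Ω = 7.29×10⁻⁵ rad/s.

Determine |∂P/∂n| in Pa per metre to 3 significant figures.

3.76×10⁻³ Pa/m

Coriolis parameter at 77°S:
f = 2Ω sin φ = 2 × 7.29×10⁻⁵ × sin 77° = 1.42×10⁻⁴ s⁻¹
Wind speed in SI: 40.8 knots = 21.0 m/s
Geostrophic balance rearranged: |∂P/∂n| = f ρ V_g
|∂P/∂n| = 1.42×10⁻⁴ × 1.26 × 21.0 = 3.76×10⁻³ Pa/m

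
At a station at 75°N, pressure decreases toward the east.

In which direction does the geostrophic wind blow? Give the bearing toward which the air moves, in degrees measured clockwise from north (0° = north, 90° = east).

The pressure-gradient force points toward the east (bearing 090°).
Geostrophic balance: in the Northern Hemisphere the Coriolis force deflects motion to the right, so the geostrophic wind blows 90° to the right of the pressure-gradient force (low pressure on the left).
Rotating 090° by 90° clockwise gives 180° — the wind blows toward the south.

180°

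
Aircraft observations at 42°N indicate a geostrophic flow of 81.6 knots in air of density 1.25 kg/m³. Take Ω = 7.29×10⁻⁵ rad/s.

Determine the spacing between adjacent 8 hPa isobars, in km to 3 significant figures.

156 km

Coriolis parameter at 42°N:
f = 2Ω sin φ = 2 × 7.29×10⁻⁵ × sin 42° = 9.76×10⁻⁵ s⁻¹
Wind speed in SI: 81.6 knots = 42.0 m/s
Geostrophic balance rearranged: |∂P/∂n| = f ρ V_g
|∂P/∂n| = 9.76×10⁻⁵ × 1.25 × 42.0 = 5.12×10⁻³ Pa/m
Isobar spacing: Δn = ΔP/|∂P/∂n| = 800 Pa / 5.12×10⁻³ Pa/m = 156273 m ≈ 156 km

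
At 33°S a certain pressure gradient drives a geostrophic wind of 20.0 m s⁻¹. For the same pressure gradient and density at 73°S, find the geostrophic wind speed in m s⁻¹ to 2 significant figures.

11 m s⁻¹

With the same pressure gradient and density, V_g ∝ 1/f ∝ 1/sin φ.
V₂ = V₁ · sin φ₁ / sin φ₂ = 20.0 × sin 33° / sin 73°
V₂ = 20.0 × 0.5446/0.9563 = 11 m s⁻¹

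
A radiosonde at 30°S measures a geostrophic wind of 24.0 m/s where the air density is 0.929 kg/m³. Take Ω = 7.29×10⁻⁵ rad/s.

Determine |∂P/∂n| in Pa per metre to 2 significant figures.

1.6×10⁻³ Pa/m

Coriolis parameter at 30°S:
f = 2Ω sin φ = 2 × 7.29×10⁻⁵ × sin 30° = 7.29×10⁻⁵ s⁻¹
Geostrophic balance rearranged: |∂P/∂n| = f ρ V_g
|∂P/∂n| = 7.29×10⁻⁵ × 0.929 × 24.0 = 1.63×10⁻³ Pa/m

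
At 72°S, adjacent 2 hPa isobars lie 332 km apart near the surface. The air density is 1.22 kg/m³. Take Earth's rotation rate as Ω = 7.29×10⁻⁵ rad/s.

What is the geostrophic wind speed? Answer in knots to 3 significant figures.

6.92 knots

Coriolis parameter at 72°S:
f = 2Ω sin φ = 2 × 7.29×10⁻⁵ × sin 72° = 1.39×10⁻⁴ s⁻¹
Pressure gradient: |∂P/∂n| = 200 Pa / 332000 m = 6.02×10⁻⁴ Pa/m
Geostrophic balance (pressure-gradient force = Coriolis force):
V_g = (1/(fρ)) |∂P/∂n| = 6.02×10⁻⁴ / (1.39×10⁻⁴ × 1.22) = 3.56 m/s
Converting: 3.56 m/s × 1.944 = 6.92 knots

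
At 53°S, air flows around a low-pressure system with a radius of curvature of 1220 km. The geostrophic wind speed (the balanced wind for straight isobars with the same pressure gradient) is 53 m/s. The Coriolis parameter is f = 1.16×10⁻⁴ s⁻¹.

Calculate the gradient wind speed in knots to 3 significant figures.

Around a low, centrifugal force acts outward with Coriolis, so pressure-gradient force balances both:
(1/ρ)|∂P/∂n| = fV + V²/R  →  V² + fR·V − fR·V_g = 0
With fR = 1.16×10⁻⁴ × 1220×10³ m = 142 m/s:
V = [−fR + √((fR)² + 4 fR V_g)]/2 = [−142 + √(142² + 4×142×53)]/2 = 41.1 m/s
Subgeostrophic (V < V_g = 53 m/s), as expected around a low.
Converting: 41.1 m/s × 1.944 = 79.8 knots

79.8 knots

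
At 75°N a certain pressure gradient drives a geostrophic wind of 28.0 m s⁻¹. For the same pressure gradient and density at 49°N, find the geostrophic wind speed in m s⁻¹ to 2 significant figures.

36 m s⁻¹

With the same pressure gradient and density, V_g ∝ 1/f ∝ 1/sin φ.
V₂ = V₁ · sin φ₁ / sin φ₂ = 28.0 × sin 75° / sin 49°
V₂ = 28.0 × 0.9659/0.7547 = 36 m s⁻¹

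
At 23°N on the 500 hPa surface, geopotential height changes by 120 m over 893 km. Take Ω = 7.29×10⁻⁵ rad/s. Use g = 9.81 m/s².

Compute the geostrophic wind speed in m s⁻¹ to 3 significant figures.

Coriolis parameter at 23°N:
f = 2Ω sin φ = 2 × 7.29×10⁻⁵ × sin 23° = 5.70×10⁻⁵ s⁻¹
Height gradient: |∂Z/∂n| = 120 m / 893000 m = 1.34×10⁻⁴
On a pressure surface, geostrophic balance gives V_g = (g/f)|∂Z/∂n|:
V_g = 9.81 × 1.34×10⁻⁴ / 5.70×10⁻⁵ = 23.1 m/s

23.1 m s⁻¹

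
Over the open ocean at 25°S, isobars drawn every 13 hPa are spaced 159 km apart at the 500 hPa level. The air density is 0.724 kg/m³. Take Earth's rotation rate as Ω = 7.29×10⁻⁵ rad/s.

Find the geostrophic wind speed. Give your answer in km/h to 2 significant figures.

660 km/h

Coriolis parameter at 25°S:
f = 2Ω sin φ = 2 × 7.29×10⁻⁵ × sin 25° = 6.16×10⁻⁵ s⁻¹
Pressure gradient: |∂P/∂n| = 1300 Pa / 159000 m = 8.18×10⁻³ Pa/m
Geostrophic balance (pressure-gradient force = Coriolis force):
V_g = (1/(fρ)) |∂P/∂n| = 8.18×10⁻³ / (6.16×10⁻⁵ × 0.724) = 183 m/s
Converting: 183 m/s × 3.6 = 660 km/h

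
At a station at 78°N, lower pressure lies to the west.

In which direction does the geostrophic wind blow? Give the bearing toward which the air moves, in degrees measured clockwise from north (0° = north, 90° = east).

The pressure-gradient force points toward the west (bearing 270°).
Geostrophic balance: in the Northern Hemisphere the Coriolis force deflects motion to the right, so the geostrophic wind blows 90° to the right of the pressure-gradient force (low pressure on the left).
Rotating 270° by 90° clockwise gives 000° — the wind blows toward the north.

000°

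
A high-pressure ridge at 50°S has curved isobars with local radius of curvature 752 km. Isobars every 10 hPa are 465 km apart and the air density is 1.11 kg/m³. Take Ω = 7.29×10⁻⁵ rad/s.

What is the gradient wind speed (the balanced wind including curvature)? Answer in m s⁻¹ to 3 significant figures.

Coriolis parameter at 50°S:
f = 2Ω sin φ = 2 × 7.29×10⁻⁵ × sin 50° = 1.12×10⁻⁴ s⁻¹
Pressure gradient: |∂P/∂n| = 1000 Pa / 465000 m = 2.15×10⁻³ Pa/m
Geostrophic speed: V_g = |∂P/∂n|/(fρ) = 2.15×10⁻³/(1.12×10⁻⁴ × 1.11) = 17.3 m/s
Around a high, pressure-gradient force acts outward with centrifugal, so Coriolis balances both:
fV = (1/ρ)|∂P/∂n| + V²/R  →  V² − fR·V + fR·V_g = 0
With fR = 1.12×10⁻⁴ × 752×10³ m = 84.0 m/s:
V = [fR − √((fR)² − 4 fR V_g)]/2 = [84.0 − √(84.0² − 4×84.0×17.3)]/2 = 24.5 m/s
Supergeostrophic (V > V_g = 17.3 m/s), as expected around a high.

24.5 m s⁻¹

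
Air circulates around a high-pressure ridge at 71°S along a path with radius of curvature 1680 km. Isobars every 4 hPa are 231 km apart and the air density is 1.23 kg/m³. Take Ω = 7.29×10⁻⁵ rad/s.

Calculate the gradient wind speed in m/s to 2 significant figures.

Coriolis parameter at 71°S:
f = 2Ω sin φ = 2 × 7.29×10⁻⁵ × sin 71° = 1.38×10⁻⁴ s⁻¹
Pressure gradient: |∂P/∂n| = 400 Pa / 231000 m = 1.73×10⁻³ Pa/m
Geostrophic speed: V_g = |∂P/∂n|/(fρ) = 1.73×10⁻³/(1.38×10⁻⁴ × 1.23) = 10.2 m/s
Around a high, pressure-gradient force acts outward with centrifugal, so Coriolis balances both:
fV = (1/ρ)|∂P/∂n| + V²/R  →  V² − fR·V + fR·V_g = 0
With fR = 1.38×10⁻⁴ × 1680×10³ m = 232 m/s:
V = [fR − √((fR)² − 4 fR V_g)]/2 = [232 − √(232² − 4×232×10.2)]/2 = 10.7 m/s
Supergeostrophic (V > V_g = 10.2 m/s), as expected around a high.

11 m/s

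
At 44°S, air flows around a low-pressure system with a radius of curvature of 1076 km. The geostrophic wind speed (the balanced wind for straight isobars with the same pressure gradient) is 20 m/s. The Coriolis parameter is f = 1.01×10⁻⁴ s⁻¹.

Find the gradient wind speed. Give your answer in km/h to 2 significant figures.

62 km/h

Around a low, centrifugal force acts outward with Coriolis, so pressure-gradient force balances both:
(1/ρ)|∂P/∂n| = fV + V²/R  →  V² + fR·V − fR·V_g = 0
With fR = 1.01×10⁻⁴ × 1076×10³ m = 109 m/s:
V = [−fR + √((fR)² + 4 fR V_g)]/2 = [−109 + √(109² + 4×109×20)]/2 = 17.3 m/s
Subgeostrophic (V < V_g = 20 m/s), as expected around a low.
Converting: 17.3 m/s × 3.6 = 62 km/h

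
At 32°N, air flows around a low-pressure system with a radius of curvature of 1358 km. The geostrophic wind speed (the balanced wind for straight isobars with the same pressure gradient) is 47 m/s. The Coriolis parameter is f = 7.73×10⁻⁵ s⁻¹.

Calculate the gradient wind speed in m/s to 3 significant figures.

35.2 m/s

Around a low, centrifugal force acts outward with Coriolis, so pressure-gradient force balances both:
(1/ρ)|∂P/∂n| = fV + V²/R  →  V² + fR·V − fR·V_g = 0
With fR = 7.73×10⁻⁵ × 1358×10³ m = 105 m/s:
V = [−fR + √((fR)² + 4 fR V_g)]/2 = [−105 + √(105² + 4×105×47)]/2 = 35.2 m/s
Subgeostrophic (V < V_g = 47 m/s), as expected around a low.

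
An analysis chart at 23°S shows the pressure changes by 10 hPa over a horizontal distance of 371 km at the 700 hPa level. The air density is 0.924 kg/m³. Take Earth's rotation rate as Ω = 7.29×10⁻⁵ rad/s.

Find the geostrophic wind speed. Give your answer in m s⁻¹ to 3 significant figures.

Coriolis parameter at 23°S:
f = 2Ω sin φ = 2 × 7.29×10⁻⁵ × sin 23° = 5.70×10⁻⁵ s⁻¹
Pressure gradient: |∂P/∂n| = 1000 Pa / 371000 m = 2.70×10⁻³ Pa/m
Geostrophic balance (pressure-gradient force = Coriolis force):
V_g = (1/(fρ)) |∂P/∂n| = 2.70×10⁻³ / (5.70×10⁻⁵ × 0.924) = 51.2 m/s

51.2 m s⁻¹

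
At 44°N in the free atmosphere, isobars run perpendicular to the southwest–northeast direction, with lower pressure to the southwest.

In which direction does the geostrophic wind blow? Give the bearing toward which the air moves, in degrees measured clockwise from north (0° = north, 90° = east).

315°

The pressure-gradient force points toward the southwest (bearing 225°).
Geostrophic balance: in the Northern Hemisphere the Coriolis force deflects motion to the right, so the geostrophic wind blows 90° to the right of the pressure-gradient force (low pressure on the left).
Rotating 225° by 90° clockwise gives 315° — the wind blows toward the northwest.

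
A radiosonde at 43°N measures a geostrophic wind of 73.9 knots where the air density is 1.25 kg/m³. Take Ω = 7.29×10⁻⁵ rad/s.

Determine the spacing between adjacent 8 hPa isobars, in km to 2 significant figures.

170 km

Coriolis parameter at 43°N:
f = 2Ω sin φ = 2 × 7.29×10⁻⁵ × sin 43° = 9.94×10⁻⁵ s⁻¹
Wind speed in SI: 73.9 knots = 38.0 m/s
Geostrophic balance rearranged: |∂P/∂n| = f ρ V_g
|∂P/∂n| = 9.94×10⁻⁵ × 1.25 × 38.0 = 4.73×10⁻³ Pa/m
Isobar spacing: Δn = ΔP/|∂P/∂n| = 800 Pa / 4.73×10⁻³ Pa/m = 169300 m ≈ 170 km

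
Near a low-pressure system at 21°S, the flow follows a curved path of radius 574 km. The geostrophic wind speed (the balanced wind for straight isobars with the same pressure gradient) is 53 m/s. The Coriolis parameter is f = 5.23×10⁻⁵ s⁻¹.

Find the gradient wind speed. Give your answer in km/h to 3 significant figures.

99.4 km/h

Around a low, centrifugal force acts outward with Coriolis, so pressure-gradient force balances both:
(1/ρ)|∂P/∂n| = fV + V²/R  →  V² + fR·V − fR·V_g = 0
With fR = 5.23×10⁻⁵ × 574×10³ m = 30.0 m/s:
V = [−fR + √((fR)² + 4 fR V_g)]/2 = [−30.0 + √(30.0² + 4×30.0×53)]/2 = 27.6 m/s
Subgeostrophic (V < V_g = 53 m/s), as expected around a low.
Converting: 27.6 m/s × 3.6 = 99.4 km/h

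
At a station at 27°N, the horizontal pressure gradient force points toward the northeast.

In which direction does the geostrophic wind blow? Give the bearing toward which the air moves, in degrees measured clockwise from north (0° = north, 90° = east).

The pressure-gradient force points toward the northeast (bearing 045°).
Geostrophic balance: in the Northern Hemisphere the Coriolis force deflects motion to the right, so the geostrophic wind blows 90° to the right of the pressure-gradient force (low pressure on the left).
Rotating 045° by 90° clockwise gives 135° — the wind blows toward the southeast.

135°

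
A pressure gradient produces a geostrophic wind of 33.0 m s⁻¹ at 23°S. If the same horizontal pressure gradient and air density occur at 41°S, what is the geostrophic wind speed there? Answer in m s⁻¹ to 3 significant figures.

19.7 m s⁻¹

With the same pressure gradient and density, V_g ∝ 1/f ∝ 1/sin φ.
V₂ = V₁ · sin φ₁ / sin φ₂ = 33.0 × sin 23° / sin 41°
V₂ = 33.0 × 0.3907/0.6561 = 19.7 m s⁻¹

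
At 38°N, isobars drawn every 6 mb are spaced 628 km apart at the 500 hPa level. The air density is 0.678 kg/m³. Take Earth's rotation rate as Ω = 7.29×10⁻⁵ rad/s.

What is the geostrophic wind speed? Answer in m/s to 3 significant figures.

15.7 m/s

Coriolis parameter at 38°N:
f = 2Ω sin φ = 2 × 7.29×10⁻⁵ × sin 38° = 8.98×10⁻⁵ s⁻¹
Pressure gradient: |∂P/∂n| = 600 Pa / 628000 m = 9.55×10⁻⁴ Pa/m
Geostrophic balance (pressure-gradient force = Coriolis force):
V_g = (1/(fρ)) |∂P/∂n| = 9.55×10⁻⁴ / (8.98×10⁻⁵ × 0.678) = 15.7 m/s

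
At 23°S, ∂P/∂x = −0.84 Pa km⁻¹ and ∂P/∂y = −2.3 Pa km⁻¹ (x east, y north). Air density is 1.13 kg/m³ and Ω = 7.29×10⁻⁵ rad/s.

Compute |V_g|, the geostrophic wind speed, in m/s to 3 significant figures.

38.0 m/s

Coriolis parameter at 23°S:
f = 2Ω sin φ = 2 × 7.29×10⁻⁵ × sin 23° = 5.70×10⁻⁵ s⁻¹
In the Southern Hemisphere f is negative: f = −5.70×10⁻⁵ s⁻¹.
Component geostrophic relations (x east, y north):
u_g = −(1/(fρ)) ∂P/∂y,  v_g = (1/(fρ)) ∂P/∂x
u_g = −(−2.3×10⁻³)/(−5.70×10⁻⁵ × 1.13) = −35.7 m/s;  v_g = (−0.84×10⁻³)/(−5.70×10⁻⁵ × 1.13) = 13.0 m/s
|V_g| = √(u_g² + v_g²) = 38.0 m/s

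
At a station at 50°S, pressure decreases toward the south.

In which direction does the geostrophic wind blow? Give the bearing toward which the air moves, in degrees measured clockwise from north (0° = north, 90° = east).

The pressure-gradient force points toward the south (bearing 180°).
Geostrophic balance: in the Southern Hemisphere the Coriolis force deflects motion to the left, so the geostrophic wind blows 90° to the left of the pressure-gradient force (low pressure on the right).
Rotating 180° by 90° counterclockwise gives 090° — the wind blows toward the east.

090°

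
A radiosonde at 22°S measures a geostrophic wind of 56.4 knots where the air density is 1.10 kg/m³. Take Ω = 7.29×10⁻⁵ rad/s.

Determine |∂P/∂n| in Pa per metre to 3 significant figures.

Coriolis parameter at 22°S:
f = 2Ω sin φ = 2 × 7.29×10⁻⁵ × sin 22° = 5.46×10⁻⁵ s⁻¹
Wind speed in SI: 56.4 knots = 29.0 m/s
Geostrophic balance rearranged: |∂P/∂n| = f ρ V_g
|∂P/∂n| = 5.46×10⁻⁵ × 1.10 × 29.0 = 1.74×10⁻³ Pa/m

1.74×10⁻³ Pa/m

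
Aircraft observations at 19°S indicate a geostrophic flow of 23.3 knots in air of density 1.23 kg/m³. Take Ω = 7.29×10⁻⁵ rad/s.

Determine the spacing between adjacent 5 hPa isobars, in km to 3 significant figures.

Coriolis parameter at 19°S:
f = 2Ω sin φ = 2 × 7.29×10⁻⁵ × sin 19° = 4.75×10⁻⁵ s⁻¹
Wind speed in SI: 23.3 knots = 12.0 m/s
Geostrophic balance rearranged: |∂P/∂n| = f ρ V_g
|∂P/∂n| = 4.75×10⁻⁵ × 1.23 × 12.0 = 7.00×10⁻⁴ Pa/m
Isobar spacing: Δn = ΔP/|∂P/∂n| = 500 Pa / 7.00×10⁻⁴ Pa/m = 714449 m ≈ 714 km

714 km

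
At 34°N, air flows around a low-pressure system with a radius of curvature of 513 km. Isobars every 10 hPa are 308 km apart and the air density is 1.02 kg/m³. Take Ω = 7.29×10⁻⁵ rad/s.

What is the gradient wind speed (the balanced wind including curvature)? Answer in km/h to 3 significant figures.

88.5 km/h

Coriolis parameter at 34°N:
f = 2Ω sin φ = 2 × 7.29×10⁻⁵ × sin 34° = 8.15×10⁻⁵ s⁻¹
Pressure gradient: |∂P/∂n| = 1000 Pa / 308000 m = 3.25×10⁻³ Pa/m
Geostrophic speed: V_g = |∂P/∂n|/(fρ) = 3.25×10⁻³/(8.15×10⁻⁵ × 1.02) = 39.0 m/s
Around a low, centrifugal force acts outward with Coriolis, so pressure-gradient force balances both:
(1/ρ)|∂P/∂n| = fV + V²/R  →  V² + fR·V − fR·V_g = 0
With fR = 8.15×10⁻⁵ × 513×10³ m = 41.8 m/s:
V = [−fR + √((fR)² + 4 fR V_g)]/2 = [−41.8 + √(41.8² + 4×41.8×39)]/2 = 24.6 m/s
Subgeostrophic (V < V_g = 39 m/s), as expected around a low.
Converting: 24.6 m/s × 3.6 = 88.5 km/h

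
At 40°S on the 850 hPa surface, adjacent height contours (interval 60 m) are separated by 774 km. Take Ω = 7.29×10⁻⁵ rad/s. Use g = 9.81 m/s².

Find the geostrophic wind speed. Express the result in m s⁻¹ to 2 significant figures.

8.1 m s⁻¹

Coriolis parameter at 40°S:
f = 2Ω sin φ = 2 × 7.29×10⁻⁵ × sin 40° = 9.37×10⁻⁵ s⁻¹
Height gradient: |∂Z/∂n| = 60 m / 774000 m = 7.75×10⁻⁵
On a pressure surface, geostrophic balance gives V_g = (g/f)|∂Z/∂n|:
V_g = 9.81 × 7.75×10⁻⁵ / 9.37×10⁻⁵ = 8.11 m/s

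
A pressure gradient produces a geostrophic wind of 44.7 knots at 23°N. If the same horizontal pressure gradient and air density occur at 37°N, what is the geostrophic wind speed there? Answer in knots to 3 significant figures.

With the same pressure gradient and density, V_g ∝ 1/f ∝ 1/sin φ.
V₂ = V₁ · sin φ₁ / sin φ₂ = 44.7 × sin 23° / sin 37°
V₂ = 44.7 × 0.3907/0.6018 = 29.0 knots

29.0 knots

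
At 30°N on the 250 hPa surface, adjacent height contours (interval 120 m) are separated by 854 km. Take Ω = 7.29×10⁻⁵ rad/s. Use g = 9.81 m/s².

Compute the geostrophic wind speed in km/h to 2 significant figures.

Coriolis parameter at 30°N:
f = 2Ω sin φ = 2 × 7.29×10⁻⁵ × sin 30° = 7.29×10⁻⁵ s⁻¹
Height gradient: |∂Z/∂n| = 120 m / 854000 m = 1.41×10⁻⁴
On a pressure surface, geostrophic balance gives V_g = (g/f)|∂Z/∂n|:
V_g = 9.81 × 1.41×10⁻⁴ / 7.29×10⁻⁵ = 18.9 m/s
Converting: 18.9 m/s × 3.6 = 68 km/h

68 km/h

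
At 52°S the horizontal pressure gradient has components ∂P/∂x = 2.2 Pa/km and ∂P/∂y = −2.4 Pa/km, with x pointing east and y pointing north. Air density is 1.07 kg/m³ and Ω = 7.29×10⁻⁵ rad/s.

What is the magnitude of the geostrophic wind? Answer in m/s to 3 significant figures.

Coriolis parameter at 52°S:
f = 2Ω sin φ = 2 × 7.29×10⁻⁵ × sin 52° = 1.15×10⁻⁴ s⁻¹
In the Southern Hemisphere f is negative: f = −1.15×10⁻⁴ s⁻¹.
Component geostrophic relations (x east, y north):
u_g = −(1/(fρ)) ∂P/∂y,  v_g = (1/(fρ)) ∂P/∂x
u_g = −(−2.4×10⁻³)/(−1.15×10⁻⁴ × 1.07) = −19.5 m/s;  v_g = (2.2×10⁻³)/(−1.15×10⁻⁴ × 1.07) = −17.9 m/s
|V_g| = √(u_g² + v_g²) = 26.5 m/s

26.5 m/s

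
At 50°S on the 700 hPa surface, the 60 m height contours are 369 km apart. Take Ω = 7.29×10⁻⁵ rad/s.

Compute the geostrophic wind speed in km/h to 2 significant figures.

51 km/h

Coriolis parameter at 50°S:
f = 2Ω sin φ = 2 × 7.29×10⁻⁵ × sin 50° = 1.12×10⁻⁴ s⁻¹
Height gradient: |∂Z/∂n| = 60 m / 369000 m = 1.63×10⁻⁴
On a pressure surface, geostrophic balance gives V_g = (g/f)|∂Z/∂n|:
V_g = 9.81 × 1.63×10⁻⁴ / 1.12×10⁻⁴ = 14.3 m/s
Converting: 14.3 m/s × 3.6 = 51 km/h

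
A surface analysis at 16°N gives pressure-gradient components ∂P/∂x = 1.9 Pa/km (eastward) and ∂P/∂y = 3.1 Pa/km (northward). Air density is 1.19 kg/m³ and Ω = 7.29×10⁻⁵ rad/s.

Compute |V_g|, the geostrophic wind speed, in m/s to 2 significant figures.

Coriolis parameter at 16°N:
f = 2Ω sin φ = 2 × 7.29×10⁻⁵ × sin 16° = 4.02×10⁻⁵ s⁻¹
Component geostrophic relations (x east, y north):
u_g = −(1/(fρ)) ∂P/∂y,  v_g = (1/(fρ)) ∂P/∂x
u_g = −(3.1×10⁻³)/(4.02×10⁻⁵ × 1.19) = −64.8 m/s;  v_g = (1.9×10⁻³)/(4.02×10⁻⁵ × 1.19) = 39.7 m/s
|V_g| = √(u_g² + v_g²) = 76.0 m/s

76 m/s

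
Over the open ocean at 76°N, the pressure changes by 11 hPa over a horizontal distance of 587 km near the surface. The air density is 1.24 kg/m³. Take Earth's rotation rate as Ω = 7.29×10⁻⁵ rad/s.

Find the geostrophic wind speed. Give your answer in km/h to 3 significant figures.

38.5 km/h

Coriolis parameter at 76°N:
f = 2Ω sin φ = 2 × 7.29×10⁻⁵ × sin 76° = 1.41×10⁻⁴ s⁻¹
Pressure gradient: |∂P/∂n| = 1100 Pa / 587000 m = 1.87×10⁻³ Pa/m
Geostrophic balance (pressure-gradient force = Coriolis force):
V_g = (1/(fρ)) |∂P/∂n| = 1.87×10⁻³ / (1.41×10⁻⁴ × 1.24) = 10.7 m/s
Converting: 10.7 m/s × 3.6 = 38.5 km/h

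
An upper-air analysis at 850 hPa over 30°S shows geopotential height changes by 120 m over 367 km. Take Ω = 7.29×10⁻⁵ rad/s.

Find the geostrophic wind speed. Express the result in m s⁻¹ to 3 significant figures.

Coriolis parameter at 30°S:
f = 2Ω sin φ = 2 × 7.29×10⁻⁵ × sin 30° = 7.29×10⁻⁵ s⁻¹
Height gradient: |∂Z/∂n| = 120 m / 367000 m = 3.27×10⁻⁴
On a pressure surface, geostrophic balance gives V_g = (g/f)|∂Z/∂n|:
V_g = 9.81 × 3.27×10⁻⁴ / 7.29×10⁻⁵ = 44.0 m/s

44.0 m s⁻¹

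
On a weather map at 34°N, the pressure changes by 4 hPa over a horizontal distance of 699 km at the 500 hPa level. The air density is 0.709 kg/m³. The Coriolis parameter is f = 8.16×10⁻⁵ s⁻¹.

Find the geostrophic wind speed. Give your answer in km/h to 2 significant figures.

Pressure gradient: |∂P/∂n| = 400 Pa / 699000 m = 5.72×10⁻⁴ Pa/m
Geostrophic balance (pressure-gradient force = Coriolis force):
V_g = (1/(fρ)) |∂P/∂n| = 5.72×10⁻⁴ / (8.16×10⁻⁵ × 0.709) = 9.89 m/s
Converting: 9.89 m/s × 3.6 = 36 km/h

36 km/h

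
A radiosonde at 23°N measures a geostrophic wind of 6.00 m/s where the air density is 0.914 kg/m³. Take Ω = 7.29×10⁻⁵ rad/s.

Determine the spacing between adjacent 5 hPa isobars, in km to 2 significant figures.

Coriolis parameter at 23°N:
f = 2Ω sin φ = 2 × 7.29×10⁻⁵ × sin 23° = 5.70×10⁻⁵ s⁻¹
Geostrophic balance rearranged: |∂P/∂n| = f ρ V_g
|∂P/∂n| = 5.70×10⁻⁵ × 0.914 × 6.00 = 3.12×10⁻⁴ Pa/m
Isobar spacing: Δn = ΔP/|∂P/∂n| = 500 Pa / 3.12×10⁻⁴ Pa/m = 1600431 m ≈ 1600 km

1600 km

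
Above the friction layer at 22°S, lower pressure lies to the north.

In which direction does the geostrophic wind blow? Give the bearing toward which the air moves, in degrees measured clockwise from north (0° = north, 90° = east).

270°

The pressure-gradient force points toward the north (bearing 000°).
Geostrophic balance: in the Southern Hemisphere the Coriolis force deflects motion to the left, so the geostrophic wind blows 90° to the left of the pressure-gradient force (low pressure on the right).
Rotating 000° by 90° counterclockwise gives 270° — the wind blows toward the west.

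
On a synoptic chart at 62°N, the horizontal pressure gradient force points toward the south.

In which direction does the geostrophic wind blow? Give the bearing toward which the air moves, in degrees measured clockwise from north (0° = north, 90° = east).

270°

The pressure-gradient force points toward the south (bearing 180°).
Geostrophic balance: in the Northern Hemisphere the Coriolis force deflects motion to the right, so the geostrophic wind blows 90° to the right of the pressure-gradient force (low pressure on the left).
Rotating 180° by 90° clockwise gives 270° — the wind blows toward the west.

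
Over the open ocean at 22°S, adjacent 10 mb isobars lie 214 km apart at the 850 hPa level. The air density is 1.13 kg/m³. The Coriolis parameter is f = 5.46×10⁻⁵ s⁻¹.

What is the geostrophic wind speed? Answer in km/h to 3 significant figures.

Pressure gradient: |∂P/∂n| = 1000 Pa / 214000 m = 4.67×10⁻³ Pa/m
Geostrophic balance (pressure-gradient force = Coriolis force):
V_g = (1/(fρ)) |∂P/∂n| = 4.67×10⁻³ / (5.46×10⁻⁵ × 1.13) = 75.7 m/s
Converting: 75.7 m/s × 3.6 = 273 km/h

273 km/h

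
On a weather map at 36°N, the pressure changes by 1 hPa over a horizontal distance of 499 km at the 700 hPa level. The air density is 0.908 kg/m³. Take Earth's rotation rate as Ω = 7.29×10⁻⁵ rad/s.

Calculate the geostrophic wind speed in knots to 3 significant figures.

Coriolis parameter at 36°N:
f = 2Ω sin φ = 2 × 7.29×10⁻⁵ × sin 36° = 8.57×10⁻⁵ s⁻¹
Pressure gradient: |∂P/∂n| = 100 Pa / 499000 m = 2.00×10⁻⁴ Pa/m
Geostrophic balance (pressure-gradient force = Coriolis force):
V_g = (1/(fρ)) |∂P/∂n| = 2.00×10⁻⁴ / (8.57×10⁻⁵ × 0.908) = 2.58 m/s
Converting: 2.58 m/s × 1.944 = 5.01 knots

5.01 knots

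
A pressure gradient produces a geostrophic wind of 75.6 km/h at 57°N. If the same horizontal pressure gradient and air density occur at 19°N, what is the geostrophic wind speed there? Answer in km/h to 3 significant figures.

195 km/h

With the same pressure gradient and density, V_g ∝ 1/f ∝ 1/sin φ.
V₂ = V₁ · sin φ₁ / sin φ₂ = 75.6 × sin 57° / sin 19°
V₂ = 75.6 × 0.8387/0.3256 = 195 km/h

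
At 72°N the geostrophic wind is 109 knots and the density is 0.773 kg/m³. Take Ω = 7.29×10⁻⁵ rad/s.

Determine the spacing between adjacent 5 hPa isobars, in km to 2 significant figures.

Coriolis parameter at 72°N:
f = 2Ω sin φ = 2 × 7.29×10⁻⁵ × sin 72° = 1.39×10⁻⁴ s⁻¹
Wind speed in SI: 109 knots = 56.1 m/s
Geostrophic balance rearranged: |∂P/∂n| = f ρ V_g
|∂P/∂n| = 1.39×10⁻⁴ × 0.773 × 56.1 = 6.01×10⁻³ Pa/m
Isobar spacing: Δn = ΔP/|∂P/∂n| = 500 Pa / 6.01×10⁻³ Pa/m = 83188 m ≈ 83 km

83 km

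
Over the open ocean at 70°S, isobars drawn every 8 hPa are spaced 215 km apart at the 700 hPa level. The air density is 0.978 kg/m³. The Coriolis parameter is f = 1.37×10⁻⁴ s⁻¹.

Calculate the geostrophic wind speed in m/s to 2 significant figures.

Pressure gradient: |∂P/∂n| = 800 Pa / 215000 m = 3.72×10⁻³ Pa/m
Geostrophic balance (pressure-gradient force = Coriolis force):
V_g = (1/(fρ)) |∂P/∂n| = 3.72×10⁻³ / (1.37×10⁻⁴ × 0.978) = 27.8 m/s

28 m/s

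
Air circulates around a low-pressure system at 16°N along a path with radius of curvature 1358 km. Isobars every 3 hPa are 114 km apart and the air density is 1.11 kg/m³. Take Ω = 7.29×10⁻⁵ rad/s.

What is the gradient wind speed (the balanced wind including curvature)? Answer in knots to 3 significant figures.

Coriolis parameter at 16°N:
f = 2Ω sin φ = 2 × 7.29×10⁻⁵ × sin 16° = 4.02×10⁻⁵ s⁻¹
Pressure gradient: |∂P/∂n| = 300 Pa / 114000 m = 2.63×10⁻³ Pa/m
Geostrophic speed: V_g = |∂P/∂n|/(fρ) = 2.63×10⁻³/(4.02×10⁻⁵ × 1.11) = 59.0 m/s
Around a low, centrifugal force acts outward with Coriolis, so pressure-gradient force balances both:
(1/ρ)|∂P/∂n| = fV + V²/R  →  V² + fR·V − fR·V_g = 0
With fR = 4.02×10⁻⁵ × 1358×10³ m = 54.6 m/s:
V = [−fR + √((fR)² + 4 fR V_g)]/2 = [−54.6 + √(54.6² + 4×54.6×59)]/2 = 35.7 m/s
Subgeostrophic (V < V_g = 59 m/s), as expected around a low.
Converting: 35.7 m/s × 1.944 = 69.3 knots

69.3 knots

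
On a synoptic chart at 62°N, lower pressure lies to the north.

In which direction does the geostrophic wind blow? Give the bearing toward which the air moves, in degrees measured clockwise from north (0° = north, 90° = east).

The pressure-gradient force points toward the north (bearing 000°).
Geostrophic balance: in the Northern Hemisphere the Coriolis force deflects motion to the right, so the geostrophic wind blows 90° to the right of the pressure-gradient force (low pressure on the left).
Rotating 000° by 90° clockwise gives 090° — the wind blows toward the east.

090°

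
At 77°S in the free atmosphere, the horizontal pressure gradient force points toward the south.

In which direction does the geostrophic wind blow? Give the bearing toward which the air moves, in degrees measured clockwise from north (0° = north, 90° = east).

090°

The pressure-gradient force points toward the south (bearing 180°).
Geostrophic balance: in the Southern Hemisphere the Coriolis force deflects motion to the left, so the geostrophic wind blows 90° to the left of the pressure-gradient force (low pressure on the right).
Rotating 180° by 90° counterclockwise gives 090° — the wind blows toward the east.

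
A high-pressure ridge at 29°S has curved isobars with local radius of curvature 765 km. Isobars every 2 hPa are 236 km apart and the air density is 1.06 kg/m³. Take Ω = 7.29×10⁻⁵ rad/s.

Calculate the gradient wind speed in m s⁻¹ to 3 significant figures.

16.1 m s⁻¹

Coriolis parameter at 29°S:
f = 2Ω sin φ = 2 × 7.29×10⁻⁵ × sin 29° = 7.07×10⁻⁵ s⁻¹
Pressure gradient: |∂P/∂n| = 200 Pa / 236000 m = 8.47×10⁻⁴ Pa/m
Geostrophic speed: V_g = |∂P/∂n|/(fρ) = 8.47×10⁻⁴/(7.07×10⁻⁵ × 1.06) = 11.3 m/s
Around a high, pressure-gradient force acts outward with centrifugal, so Coriolis balances both:
fV = (1/ρ)|∂P/∂n| + V²/R  →  V² − fR·V + fR·V_g = 0
With fR = 7.07×10⁻⁵ × 765×10³ m = 54.1 m/s:
V = [fR − √((fR)² − 4 fR V_g)]/2 = [54.1 − √(54.1² − 4×54.1×11.3)]/2 = 16.1 m/s
Supergeostrophic (V > V_g = 11.3 m/s), as expected around a high.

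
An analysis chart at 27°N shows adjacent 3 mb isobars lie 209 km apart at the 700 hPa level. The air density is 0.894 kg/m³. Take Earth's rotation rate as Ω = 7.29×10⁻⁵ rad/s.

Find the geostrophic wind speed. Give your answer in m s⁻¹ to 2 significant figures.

Coriolis parameter at 27°N:
f = 2Ω sin φ = 2 × 7.29×10⁻⁵ × sin 27° = 6.62×10⁻⁵ s⁻¹
Pressure gradient: |∂P/∂n| = 300 Pa / 209000 m = 1.44×10⁻³ Pa/m
Geostrophic balance (pressure-gradient force = Coriolis force):
V_g = (1/(fρ)) |∂P/∂n| = 1.44×10⁻³ / (6.62×10⁻⁵ × 0.894) = 24.3 m/s

24 m s⁻¹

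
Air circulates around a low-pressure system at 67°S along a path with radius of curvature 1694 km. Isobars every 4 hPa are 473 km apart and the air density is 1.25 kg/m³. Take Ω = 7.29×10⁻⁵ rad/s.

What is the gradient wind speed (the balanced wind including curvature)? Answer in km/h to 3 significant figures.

17.8 km/h

Coriolis parameter at 67°S:
f = 2Ω sin φ = 2 × 7.29×10⁻⁵ × sin 67° = 1.34×10⁻⁴ s⁻¹
Pressure gradient: |∂P/∂n| = 400 Pa / 473000 m = 8.46×10⁻⁴ Pa/m
Geostrophic speed: V_g = |∂P/∂n|/(fρ) = 8.46×10⁻⁴/(1.34×10⁻⁴ × 1.25) = 5.04 m/s
Around a low, centrifugal force acts outward with Coriolis, so pressure-gradient force balances both:
(1/ρ)|∂P/∂n| = fV + V²/R  →  V² + fR·V − fR·V_g = 0
With fR = 1.34×10⁻⁴ × 1694×10³ m = 227 m/s:
V = [−fR + √((fR)² + 4 fR V_g)]/2 = [−227 + √(227² + 4×227×5.04)]/2 = 4.93 m/s
Subgeostrophic (V < V_g = 5.04 m/s), as expected around a low.
Converting: 4.93 m/s × 3.6 = 17.8 km/h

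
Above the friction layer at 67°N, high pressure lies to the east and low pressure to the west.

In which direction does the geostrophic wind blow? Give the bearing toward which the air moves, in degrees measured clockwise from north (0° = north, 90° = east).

000°

The pressure-gradient force points toward the west (bearing 270°).
Geostrophic balance: in the Northern Hemisphere the Coriolis force deflects motion to the right, so the geostrophic wind blows 90° to the right of the pressure-gradient force (low pressure on the left).
Rotating 270° by 90° clockwise gives 000° — the wind blows toward the north.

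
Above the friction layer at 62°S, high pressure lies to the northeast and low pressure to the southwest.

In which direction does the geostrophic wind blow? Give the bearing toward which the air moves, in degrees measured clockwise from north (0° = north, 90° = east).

135°

The pressure-gradient force points toward the southwest (bearing 225°).
Geostrophic balance: in the Southern Hemisphere the Coriolis force deflects motion to the left, so the geostrophic wind blows 90° to the left of the pressure-gradient force (low pressure on the right).
Rotating 225° by 90° counterclockwise gives 135° — the wind blows toward the southeast.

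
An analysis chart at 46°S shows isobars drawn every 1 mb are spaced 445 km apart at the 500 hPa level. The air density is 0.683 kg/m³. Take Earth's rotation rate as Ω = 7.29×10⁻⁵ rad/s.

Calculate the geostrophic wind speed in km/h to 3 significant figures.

Coriolis parameter at 46°S:
f = 2Ω sin φ = 2 × 7.29×10⁻⁵ × sin 46° = 1.05×10⁻⁴ s⁻¹
Pressure gradient: |∂P/∂n| = 100 Pa / 445000 m = 2.25×10⁻⁴ Pa/m
Geostrophic balance (pressure-gradient force = Coriolis force):
V_g = (1/(fρ)) |∂P/∂n| = 2.25×10⁻⁴ / (1.05×10⁻⁴ × 0.683) = 3.14 m/s
Converting: 3.14 m/s × 3.6 = 11.3 km/h

11.3 km/h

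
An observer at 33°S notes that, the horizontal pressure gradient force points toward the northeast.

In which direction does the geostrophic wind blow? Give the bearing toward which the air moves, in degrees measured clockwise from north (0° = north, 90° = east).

315°

The pressure-gradient force points toward the northeast (bearing 045°).
Geostrophic balance: in the Southern Hemisphere the Coriolis force deflects motion to the left, so the geostrophic wind blows 90° to the left of the pressure-gradient force (low pressure on the right).
Rotating 045° by 90° counterclockwise gives 315° — the wind blows toward the northwest.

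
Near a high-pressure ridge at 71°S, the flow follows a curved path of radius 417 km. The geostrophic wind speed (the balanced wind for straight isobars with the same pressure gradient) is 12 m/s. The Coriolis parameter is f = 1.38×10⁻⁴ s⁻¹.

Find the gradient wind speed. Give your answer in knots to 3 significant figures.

33.2 knots

Around a high, pressure-gradient force acts outward with centrifugal, so Coriolis balances both:
fV = (1/ρ)|∂P/∂n| + V²/R  →  V² − fR·V + fR·V_g = 0
With fR = 1.38×10⁻⁴ × 417×10³ m = 57.5 m/s:
V = [fR − √((fR)² − 4 fR V_g)]/2 = [57.5 − √(57.5² − 4×57.5×12)]/2 = 17.1 m/s
Supergeostrophic (V > V_g = 12 m/s), as expected around a high.
Converting: 17.1 m/s × 1.944 = 33.2 knots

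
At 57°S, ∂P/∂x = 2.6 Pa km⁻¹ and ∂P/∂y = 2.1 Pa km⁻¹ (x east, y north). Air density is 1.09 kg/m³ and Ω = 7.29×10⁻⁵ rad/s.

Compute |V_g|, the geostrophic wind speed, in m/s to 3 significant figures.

25.1 m/s

Coriolis parameter at 57°S:
f = 2Ω sin φ = 2 × 7.29×10⁻⁵ × sin 57° = 1.22×10⁻⁴ s⁻¹
In the Southern Hemisphere f is negative: f = −1.22×10⁻⁴ s⁻¹.
Component geostrophic relations (x east, y north):
u_g = −(1/(fρ)) ∂P/∂y,  v_g = (1/(fρ)) ∂P/∂x
u_g = −(2.1×10⁻³)/(−1.22×10⁻⁴ × 1.09) = 15.8 m/s;  v_g = (2.6×10⁻³)/(−1.22×10⁻⁴ × 1.09) = −19.5 m/s
|V_g| = √(u_g² + v_g²) = 25.1 m/s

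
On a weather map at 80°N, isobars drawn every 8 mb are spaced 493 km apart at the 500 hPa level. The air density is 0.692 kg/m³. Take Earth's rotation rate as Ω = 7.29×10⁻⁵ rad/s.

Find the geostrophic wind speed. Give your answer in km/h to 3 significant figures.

Coriolis parameter at 80°N:
f = 2Ω sin φ = 2 × 7.29×10⁻⁵ × sin 80° = 1.44×10⁻⁴ s⁻¹
Pressure gradient: |∂P/∂n| = 800 Pa / 493000 m = 1.62×10⁻³ Pa/m
Geostrophic balance (pressure-gradient force = Coriolis force):
V_g = (1/(fρ)) |∂P/∂n| = 1.62×10⁻³ / (1.44×10⁻⁴ × 0.692) = 16.3 m/s
Converting: 16.3 m/s × 3.6 = 58.8 km/h

58.8 km/h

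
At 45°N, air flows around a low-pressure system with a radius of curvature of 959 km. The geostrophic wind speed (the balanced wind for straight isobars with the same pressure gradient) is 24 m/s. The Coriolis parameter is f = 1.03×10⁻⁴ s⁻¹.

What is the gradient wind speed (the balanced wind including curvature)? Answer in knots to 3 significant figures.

Around a low, centrifugal force acts outward with Coriolis, so pressure-gradient force balances both:
(1/ρ)|∂P/∂n| = fV + V²/R  →  V² + fR·V − fR·V_g = 0
With fR = 1.03×10⁻⁴ × 959×10³ m = 98.8 m/s:
V = [−fR + √((fR)² + 4 fR V_g)]/2 = [−98.8 + √(98.8² + 4×98.8×24)]/2 = 20 m/s
Subgeostrophic (V < V_g = 24 m/s), as expected around a low.
Converting: 20 m/s × 1.944 = 38.8 knots

38.8 knots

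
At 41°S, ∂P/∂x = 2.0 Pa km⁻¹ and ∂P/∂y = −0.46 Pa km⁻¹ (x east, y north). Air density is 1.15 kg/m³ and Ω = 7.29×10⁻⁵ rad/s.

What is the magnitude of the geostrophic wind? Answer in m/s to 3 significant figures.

18.7 m/s

Coriolis parameter at 41°S:
f = 2Ω sin φ = 2 × 7.29×10⁻⁵ × sin 41° = 9.57×10⁻⁵ s⁻¹
In the Southern Hemisphere f is negative: f = −9.57×10⁻⁵ s⁻¹.
Component geostrophic relations (x east, y north):
u_g = −(1/(fρ)) ∂P/∂y,  v_g = (1/(fρ)) ∂P/∂x
u_g = −(−0.46×10⁻³)/(−9.57×10⁻⁵ × 1.15) = −4.18 m/s;  v_g = (2.0×10⁻³)/(−9.57×10⁻⁵ × 1.15) = −18.2 m/s
|V_g| = √(u_g² + v_g²) = 18.7 m/s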